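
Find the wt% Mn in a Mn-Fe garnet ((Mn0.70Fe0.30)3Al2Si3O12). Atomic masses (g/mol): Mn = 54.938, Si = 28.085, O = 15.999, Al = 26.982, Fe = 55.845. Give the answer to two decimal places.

23.27 mass %

Formula mass = 2.10*54.938 + 0.90*55.845 + 2*26.982 + 3*28.085 + 12*15.999 = 495.837 g/mol, of which 115.370 g is Mn.
So Mn makes up 115.370/495.837 = 0.2327 of the mass, i.e. 23.27%.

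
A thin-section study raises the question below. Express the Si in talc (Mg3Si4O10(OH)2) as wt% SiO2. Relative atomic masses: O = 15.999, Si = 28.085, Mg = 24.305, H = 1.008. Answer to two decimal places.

M(Mg3Si4O10(OH)2) = 379.259 g/mol; M(SiO2) = 60.083 g/mol.
Moles SiO2 per formula unit = 4 Si ÷ 1 = 4.0000.
SiO2 fraction = (4.0000 × 60.083) / 379.259 = 240.332/379.259 = 0.6337.

63.37 wt%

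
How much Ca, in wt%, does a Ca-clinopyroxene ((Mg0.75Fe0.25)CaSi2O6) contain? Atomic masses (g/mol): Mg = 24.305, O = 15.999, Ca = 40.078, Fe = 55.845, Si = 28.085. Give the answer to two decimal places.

Molar mass of (Mg0.75Fe0.25)CaSi2O6: 0.75·24.305 + 0.25·55.845 + 1·40.078 + 2·28.085 + 6·15.999 = 224.432 g/mol.
Mass of Ca per formula unit: 1 × 40.078 = 40.078 g.
Weight fraction Ca = 40.078 / 224.432 = 0.1786.

17.86 wt%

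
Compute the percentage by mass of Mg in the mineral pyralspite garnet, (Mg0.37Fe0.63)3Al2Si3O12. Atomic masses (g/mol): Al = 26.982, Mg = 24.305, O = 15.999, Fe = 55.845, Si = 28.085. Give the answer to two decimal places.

M((Mg0.37Fe0.63)3Al2Si3O12) = 462.733 g/mol.
Mg contributes 1.11 × 24.305 = 26.979 g per mole.
26.979/462.733 = 0.0583 → 5.83%.

5.83 weight percent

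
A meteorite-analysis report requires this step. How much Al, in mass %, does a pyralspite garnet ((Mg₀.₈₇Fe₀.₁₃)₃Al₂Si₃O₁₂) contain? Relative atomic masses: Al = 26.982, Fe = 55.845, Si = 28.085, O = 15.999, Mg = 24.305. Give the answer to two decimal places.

Formula mass = 2.61·24.305 + 0.39·55.845 + 2·26.982 + 3·28.085 + 12·15.999 = 415.423 g/mol, of which 53.964 g is Al.
So Al makes up 53.964/415.423 = 0.1299 of the mass, i.e. 12.99%.

12.99 mass %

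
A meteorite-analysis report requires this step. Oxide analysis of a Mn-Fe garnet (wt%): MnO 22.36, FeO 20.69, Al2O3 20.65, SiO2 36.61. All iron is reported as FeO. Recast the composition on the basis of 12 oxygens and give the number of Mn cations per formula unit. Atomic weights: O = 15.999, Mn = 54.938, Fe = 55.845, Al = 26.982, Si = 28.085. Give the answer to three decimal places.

1.557 Mn apfu

MnO: 22.36/70.937 = 0.31521 mol → 0.31521 mol Mn, 0.31521 mol O.
FeO: 20.69/71.844 = 0.28799 mol → 0.28799 mol Fe, 0.28799 mol O.
Al2O3: 20.65/101.961 = 0.20253 mol → 0.40506 mol Al, 0.60759 mol O.
SiO2: 36.61/60.083 = 0.60932 mol → 0.60932 mol Si, 1.21864 mol O.
Total oxygen = 2.42943 mol. Normalization factor = 12/2.42943 = 4.93943.
Mn per 12 O = 0.31521 × 4.93943 = 1.557.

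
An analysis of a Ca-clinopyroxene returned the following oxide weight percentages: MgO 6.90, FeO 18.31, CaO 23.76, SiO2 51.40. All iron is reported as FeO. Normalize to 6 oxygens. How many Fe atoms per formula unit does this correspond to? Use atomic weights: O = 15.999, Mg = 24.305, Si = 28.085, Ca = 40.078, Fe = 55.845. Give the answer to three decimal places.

MgO: 6.90/40.304 = 0.17120 mol → 0.17120 mol Mg, 0.17120 mol O.
FeO: 18.31/71.844 = 0.25486 mol → 0.25486 mol Fe, 0.25486 mol O.
CaO: 23.76/56.077 = 0.42370 mol → 0.42370 mol Ca, 0.42370 mol O.
SiO2: 51.40/60.083 = 0.85548 mol → 0.85548 mol Si, 1.71096 mol O.
Total oxygen = 2.56072 mol. Normalization factor = 6/2.56072 = 2.34309.
Fe per 6 O = 0.25486 × 2.34309 = 0.597.

0.597 Fe apfu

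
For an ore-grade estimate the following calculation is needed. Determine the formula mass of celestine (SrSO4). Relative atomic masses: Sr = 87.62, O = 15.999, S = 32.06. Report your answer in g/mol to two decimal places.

Sr: 1 × 87.62 = 87.6200
S: 1 × 32.06 = 32.0600
O: 4 × 15.999 = 63.9960
Summing the contributions gives the formula mass.

183.68 g/mol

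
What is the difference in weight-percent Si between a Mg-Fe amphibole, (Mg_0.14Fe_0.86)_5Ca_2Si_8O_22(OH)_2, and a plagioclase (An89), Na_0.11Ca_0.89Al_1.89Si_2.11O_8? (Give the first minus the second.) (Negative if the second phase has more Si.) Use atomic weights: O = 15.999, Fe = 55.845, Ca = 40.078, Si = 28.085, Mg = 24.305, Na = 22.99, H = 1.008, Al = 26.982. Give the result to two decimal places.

First mineral: 224.680 g Si in 947.975 g formula = 23.70 wt% Si.
Second mineral: 59.259 g Si in 276.446 g formula = 21.44 wt% Si.
23.70% − 21.44% gives a difference of 2.26 percentage points.

2.26 percentage points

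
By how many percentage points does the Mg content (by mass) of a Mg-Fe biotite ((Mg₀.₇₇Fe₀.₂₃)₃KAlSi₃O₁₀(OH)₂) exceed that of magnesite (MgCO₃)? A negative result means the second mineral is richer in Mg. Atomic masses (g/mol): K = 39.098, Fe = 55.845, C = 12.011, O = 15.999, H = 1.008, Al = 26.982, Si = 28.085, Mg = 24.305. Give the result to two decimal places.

First mineral: 56.145 g Mg in 439.017 g formula = 12.79 wt% Mg.
Second mineral: 24.305 g Mg in 84.313 g formula = 28.83 wt% Mg.
12.79% − 28.83% gives a difference of -16.04 percentage points.

-16.04 percentage points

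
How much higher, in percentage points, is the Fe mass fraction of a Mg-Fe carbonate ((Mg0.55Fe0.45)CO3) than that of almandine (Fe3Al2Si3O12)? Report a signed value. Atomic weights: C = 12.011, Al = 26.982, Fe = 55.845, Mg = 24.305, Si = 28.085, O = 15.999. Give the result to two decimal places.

First mineral: 25.130 g Fe in 98.506 g formula = 25.51 wt% Fe.
Second mineral: 167.535 g Fe in 497.742 g formula = 33.66 wt% Fe.
25.51% − 33.66% gives a difference of -8.15 percentage points.

-8.15 percentage points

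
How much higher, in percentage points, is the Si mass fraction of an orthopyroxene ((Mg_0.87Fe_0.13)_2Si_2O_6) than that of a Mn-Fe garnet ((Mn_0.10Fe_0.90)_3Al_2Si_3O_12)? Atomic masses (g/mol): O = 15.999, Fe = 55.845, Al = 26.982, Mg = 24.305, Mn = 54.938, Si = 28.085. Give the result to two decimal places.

First mineral: 56.170 g Si in 208.974 g formula = 26.88 wt% Si.
Second mineral: 84.255 g Si in 497.470 g formula = 16.94 wt% Si.
26.88% − 16.94% gives a difference of 9.94 percentage points.

9.94 percentage points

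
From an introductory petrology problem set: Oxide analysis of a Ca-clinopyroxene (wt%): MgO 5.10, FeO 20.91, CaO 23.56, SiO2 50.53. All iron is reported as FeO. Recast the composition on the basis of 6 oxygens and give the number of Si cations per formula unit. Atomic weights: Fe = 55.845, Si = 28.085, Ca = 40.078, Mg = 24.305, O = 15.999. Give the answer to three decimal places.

MgO: 5.10/40.304 = 0.12654 mol → 0.12654 mol Mg, 0.12654 mol O.
FeO: 20.91/71.844 = 0.29105 mol → 0.29105 mol Fe, 0.29105 mol O.
CaO: 23.56/56.077 = 0.42014 mol → 0.42014 mol Ca, 0.42014 mol O.
SiO2: 50.53/60.083 = 0.84100 mol → 0.84100 mol Si, 1.68200 mol O.
Total oxygen = 2.51973 mol. Normalization factor = 6/2.51973 = 2.38121.
Si per 6 O = 0.84100 × 2.38121 = 2.003.

2.003 Si apfu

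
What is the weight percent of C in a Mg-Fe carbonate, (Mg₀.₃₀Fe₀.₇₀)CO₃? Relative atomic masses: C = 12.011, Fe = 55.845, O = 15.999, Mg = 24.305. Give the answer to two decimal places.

Molar mass of (Mg₀.₃₀Fe₀.₇₀)CO₃: 0.30·24.305 + 0.70·55.845 + 1·12.011 + 3·15.999 = 106.391 g/mol.
Mass of C per formula unit: 1 × 12.011 = 12.011 g.
Weight fraction C = 12.011 / 106.391 = 0.1129.

11.29 weight percent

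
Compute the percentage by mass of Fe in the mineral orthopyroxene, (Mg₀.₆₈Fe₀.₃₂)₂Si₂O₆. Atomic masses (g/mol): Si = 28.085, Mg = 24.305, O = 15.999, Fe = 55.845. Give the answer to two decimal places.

16.18 weight percent

Formula mass = 1.36*24.305 + 0.64*55.845 + 2*28.085 + 6*15.999 = 220.960 g/mol, of which 35.741 g is Fe.
So Fe makes up 35.741/220.960 = 0.1618 of the mass, i.e. 16.18%.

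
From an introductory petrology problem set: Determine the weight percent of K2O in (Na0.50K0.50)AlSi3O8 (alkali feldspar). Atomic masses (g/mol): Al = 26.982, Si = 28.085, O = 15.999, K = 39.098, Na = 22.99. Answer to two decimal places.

8.71 wt%

M((Na0.50K0.50)AlSi3O8) = 270.273 g/mol; M(K2O) = 94.195 g/mol.
Moles K2O per formula unit = 0.50 K ÷ 2 = 0.2500.
K2O fraction = (0.2500 × 94.195) / 270.273 = 23.549/270.273 = 0.0871.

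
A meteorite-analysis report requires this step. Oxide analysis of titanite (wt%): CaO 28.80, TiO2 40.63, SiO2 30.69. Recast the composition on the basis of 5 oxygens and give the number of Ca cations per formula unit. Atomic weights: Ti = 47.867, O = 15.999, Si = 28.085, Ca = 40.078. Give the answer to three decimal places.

CaO: 28.80/56.077 = 0.51358 mol → 0.51358 mol Ca, 0.51358 mol O.
TiO2: 40.63/79.865 = 0.50873 mol → 0.50873 mol Ti, 1.01746 mol O.
SiO2: 30.69/60.083 = 0.51079 mol → 0.51079 mol Si, 1.02158 mol O.
Total oxygen = 2.55262 mol. Normalization factor = 5/2.55262 = 1.95877.
Ca per 5 O = 0.51358 × 1.95877 = 1.006.

1.006 Ca apfu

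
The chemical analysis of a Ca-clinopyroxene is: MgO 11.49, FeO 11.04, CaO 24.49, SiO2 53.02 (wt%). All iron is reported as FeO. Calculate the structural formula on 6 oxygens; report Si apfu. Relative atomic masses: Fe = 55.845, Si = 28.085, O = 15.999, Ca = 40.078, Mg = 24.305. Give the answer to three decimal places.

2.005 Si apfu

11.49 wt% MgO ÷ 40.304 g/mol = 0.28508 mol, giving 0.28508 Mg and 0.28508 O.
11.04 wt% FeO ÷ 71.844 g/mol = 0.15367 mol, giving 0.15367 Fe and 0.15367 O.
24.49 wt% CaO ÷ 56.077 g/mol = 0.43672 mol, giving 0.43672 Ca and 0.43672 O.
53.02 wt% SiO2 ÷ 60.083 g/mol = 0.88245 mol, giving 0.88245 Si and 1.76490 O.
Oxygen sums to 2.64037; scaling by 6/2.64037 = 2.27241 puts the formula on 6 O.
Si: 0.88245 × 2.27241 = 2.005 atoms per formula unit.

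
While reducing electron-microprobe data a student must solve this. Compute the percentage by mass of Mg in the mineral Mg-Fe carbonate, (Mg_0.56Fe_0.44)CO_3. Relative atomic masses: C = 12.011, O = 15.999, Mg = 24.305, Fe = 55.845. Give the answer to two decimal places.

13.86 wt%

Molar mass of (Mg_0.56Fe_0.44)CO_3: 0.56*24.305 + 0.44*55.845 + 1*12.011 + 3*15.999 = 98.191 g/mol.
Mass of Mg per formula unit: 0.56 × 24.305 = 13.611 g.
Weight fraction Mg = 13.611 / 98.191 = 0.1386.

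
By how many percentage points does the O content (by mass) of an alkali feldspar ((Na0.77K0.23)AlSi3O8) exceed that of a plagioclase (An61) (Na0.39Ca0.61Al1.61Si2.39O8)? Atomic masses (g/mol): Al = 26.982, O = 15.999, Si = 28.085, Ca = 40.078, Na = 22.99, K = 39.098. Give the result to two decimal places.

M((Na0.77K0.23)AlSi3O8) = 265.924 g/mol, so wt% O = 127.992/265.924 × 100 = 48.13%.
M(Na0.39Ca0.61Al1.61Si2.39O8) = 271.970 g/mol, so wt% O = 127.992/271.970 × 100 = 47.06%.
48.13 − 47.06 = 1.07 pp.

1.07 percentage points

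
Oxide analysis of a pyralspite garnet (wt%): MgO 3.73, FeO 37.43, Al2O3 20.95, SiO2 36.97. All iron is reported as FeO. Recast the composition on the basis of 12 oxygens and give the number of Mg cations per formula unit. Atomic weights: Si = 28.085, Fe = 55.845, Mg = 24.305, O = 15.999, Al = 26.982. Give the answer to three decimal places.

0.451 Mg apfu

MgO (M=40.304): mol = 0.09255; Mg = 0.09255, O = 0.09255.
FeO (M=71.844): mol = 0.52099; Fe = 0.52099, O = 0.52099.
Al2O3 (M=101.961): mol = 0.20547; Al = 0.41094, O = 0.61641.
SiO2 (M=60.083): mol = 0.61532; Si = 0.61532, O = 1.23064.
ΣO = 2.46059; factor = 12/ΣO = 4.87688.
Mg apfu = 0.09255 × 4.87688 = 0.451.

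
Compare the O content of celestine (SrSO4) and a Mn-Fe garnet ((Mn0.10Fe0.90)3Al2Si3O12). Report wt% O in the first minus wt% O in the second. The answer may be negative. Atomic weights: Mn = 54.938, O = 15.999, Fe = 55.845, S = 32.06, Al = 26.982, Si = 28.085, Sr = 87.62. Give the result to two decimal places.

-3.75 percentage points

M(SrSO4) = 183.676 g/mol, so wt% O = 63.996/183.676 × 100 = 34.84%.
M((Mn0.10Fe0.90)3Al2Si3O12) = 497.470 g/mol, so wt% O = 191.988/497.470 × 100 = 38.59%.
34.84 − 38.59 = -3.75 pp.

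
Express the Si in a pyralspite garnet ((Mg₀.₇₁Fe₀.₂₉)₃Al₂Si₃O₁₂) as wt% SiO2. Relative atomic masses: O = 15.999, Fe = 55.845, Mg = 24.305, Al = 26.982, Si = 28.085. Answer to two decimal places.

41.86 wt%

Formula mass = 430.562 g/mol.
3 Si → 3.0000 mol SiO2 per formula unit; M(SiO2) = 60.083, so SiO2 mass = 180.249 g.
180.249/430.562 × 100 = 41.86 wt%.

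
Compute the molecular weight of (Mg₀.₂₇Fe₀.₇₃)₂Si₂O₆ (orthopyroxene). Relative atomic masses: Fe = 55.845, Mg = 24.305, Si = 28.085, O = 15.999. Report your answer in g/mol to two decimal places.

246.82 g/mol

The formula mass is the sum 0.54·24.305 + 1.46·55.845 + 2·28.085 + 6·15.999.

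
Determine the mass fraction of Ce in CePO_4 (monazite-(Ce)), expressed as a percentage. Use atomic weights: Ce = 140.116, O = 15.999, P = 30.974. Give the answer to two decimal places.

59.60 weight percent

M(CePO_4) = 235.086 g/mol.
Ce contributes 1 × 140.116 = 140.116 g per mole.
140.116/235.086 = 0.5960 → 59.60%.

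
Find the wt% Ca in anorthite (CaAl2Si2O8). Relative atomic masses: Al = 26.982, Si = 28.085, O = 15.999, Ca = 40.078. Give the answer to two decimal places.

Formula mass = 1×40.078 + 2×26.982 + 2×28.085 + 8×15.999 = 278.204 g/mol, of which 40.078 g is Ca.
So Ca makes up 40.078/278.204 = 0.1441 of the mass, i.e. 14.41%.

14.41 weight percent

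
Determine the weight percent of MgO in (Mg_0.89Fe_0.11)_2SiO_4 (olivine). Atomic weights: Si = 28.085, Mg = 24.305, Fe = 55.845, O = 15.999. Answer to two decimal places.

M((Mg_0.89Fe_0.11)_2SiO_4) = 147.630 g/mol; M(MgO) = 40.304 g/mol.
Moles MgO per formula unit = 1.78 Mg ÷ 1 = 1.7800.
MgO fraction = (1.7800 × 40.304) / 147.630 = 71.741/147.630 = 0.4860.

48.60 wt%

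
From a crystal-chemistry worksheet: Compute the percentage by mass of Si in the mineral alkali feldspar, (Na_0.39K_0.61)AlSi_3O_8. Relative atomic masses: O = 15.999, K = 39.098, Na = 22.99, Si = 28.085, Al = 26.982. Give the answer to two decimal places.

30.97 weight percent

Formula mass = 0.39×22.99 + 0.61×39.098 + 1×26.982 + 3×28.085 + 8×15.999 = 272.045 g/mol, of which 84.255 g is Si.
So Si makes up 84.255/272.045 = 0.3097 of the mass, i.e. 30.97%.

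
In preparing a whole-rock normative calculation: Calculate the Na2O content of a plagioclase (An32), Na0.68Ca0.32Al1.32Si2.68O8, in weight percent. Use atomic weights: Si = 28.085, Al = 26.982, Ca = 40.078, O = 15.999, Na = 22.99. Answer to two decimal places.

Formula mass = 267.334 g/mol.
0.68 Na → 0.3400 mol Na2O per formula unit; M(Na2O) = 61.979, so Na2O mass = 21.073 g.
21.073/267.334 × 100 = 7.88 wt%.

7.88 wt%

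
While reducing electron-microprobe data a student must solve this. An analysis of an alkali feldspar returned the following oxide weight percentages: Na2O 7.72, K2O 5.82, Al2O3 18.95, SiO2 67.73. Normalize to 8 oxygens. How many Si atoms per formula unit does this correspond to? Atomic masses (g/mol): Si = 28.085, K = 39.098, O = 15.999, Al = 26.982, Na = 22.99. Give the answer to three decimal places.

7.72 wt% Na2O ÷ 61.979 g/mol = 0.12456 mol, giving 0.24912 Na and 0.12456 O.
5.82 wt% K2O ÷ 94.195 g/mol = 0.06179 mol, giving 0.12358 K and 0.06179 O.
18.95 wt% Al2O3 ÷ 101.961 g/mol = 0.18586 mol, giving 0.37172 Al and 0.55758 O.
67.73 wt% SiO2 ÷ 60.083 g/mol = 1.12727 mol, giving 1.12727 Si and 2.25454 O.
Oxygen sums to 2.99847; scaling by 8/2.99847 = 2.66803 puts the formula on 8 O.
Si: 1.12727 × 2.66803 = 3.008 atoms per formula unit.

3.008 Si apfu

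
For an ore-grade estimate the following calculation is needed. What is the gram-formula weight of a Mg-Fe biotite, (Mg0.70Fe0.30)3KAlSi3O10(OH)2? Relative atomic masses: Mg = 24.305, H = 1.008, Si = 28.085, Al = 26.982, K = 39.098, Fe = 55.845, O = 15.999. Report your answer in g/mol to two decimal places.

Mg: 2.10 × 24.305 = 51.0405
Fe: 0.90 × 55.845 = 50.2605
K: 1 × 39.098 = 39.0980
Al: 1 × 26.982 = 26.9820
Si: 3 × 28.085 = 84.2550
O: 12 × 15.999 = 191.9880
H: 2 × 1.008 = 2.0160
Summing the contributions gives the formula mass.

445.64 g/mol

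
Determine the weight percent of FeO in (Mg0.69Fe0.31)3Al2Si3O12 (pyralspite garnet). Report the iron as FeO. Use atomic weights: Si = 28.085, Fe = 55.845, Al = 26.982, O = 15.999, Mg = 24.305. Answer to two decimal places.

15.45 wt%

M((Mg0.69Fe0.31)3Al2Si3O12) = 432.454 g/mol; M(FeO) = 71.844 g/mol.
Moles FeO per formula unit = 0.93 Fe ÷ 1 = 0.9300.
FeO fraction = (0.9300 × 71.844) / 432.454 = 66.815/432.454 = 0.1545.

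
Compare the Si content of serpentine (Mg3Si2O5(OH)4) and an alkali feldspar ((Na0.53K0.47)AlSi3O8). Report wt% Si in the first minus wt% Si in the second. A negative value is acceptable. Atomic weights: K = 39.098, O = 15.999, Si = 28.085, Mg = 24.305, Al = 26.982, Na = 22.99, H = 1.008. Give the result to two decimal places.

-10.96 percentage points

First mineral: 56.170 g Si in 277.108 g formula = 20.27 wt% Si.
Second mineral: 84.255 g Si in 269.790 g formula = 31.23 wt% Si.
20.27% − 31.23% gives a difference of -10.96 percentage points.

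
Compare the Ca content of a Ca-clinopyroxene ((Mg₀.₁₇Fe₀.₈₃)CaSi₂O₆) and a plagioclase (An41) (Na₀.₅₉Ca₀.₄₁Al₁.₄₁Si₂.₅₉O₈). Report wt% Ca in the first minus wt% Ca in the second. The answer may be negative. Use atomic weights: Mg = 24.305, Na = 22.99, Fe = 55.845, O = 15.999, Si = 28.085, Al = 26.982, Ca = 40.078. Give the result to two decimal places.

Ca in (Mg₀.₁₇Fe₀.₈₃)CaSi₂O₆: molar mass 242.725 g/mol; 1×40.078 = 40.078 g → 16.51 wt%.
Ca in Na₀.₅₉Ca₀.₄₁Al₁.₄₁Si₂.₅₉O₈: molar mass 268.773 g/mol; 0.41×40.078 = 16.432 g → 6.11 wt%.
Difference = 16.51 − 6.11 = 10.40 percentage points.

10.40 percentage points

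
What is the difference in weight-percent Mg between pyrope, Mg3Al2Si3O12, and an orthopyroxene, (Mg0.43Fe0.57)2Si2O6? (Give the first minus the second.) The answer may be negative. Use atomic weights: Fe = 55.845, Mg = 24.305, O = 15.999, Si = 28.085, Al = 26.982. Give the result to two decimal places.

M(Mg3Al2Si3O12) = 403.122 g/mol, so wt% Mg = 72.915/403.122 × 100 = 18.09%.
M((Mg0.43Fe0.57)2Si2O6) = 236.730 g/mol, so wt% Mg = 20.902/236.730 × 100 = 8.83%.
18.09 − 8.83 = 9.26 pp.

9.26 percentage points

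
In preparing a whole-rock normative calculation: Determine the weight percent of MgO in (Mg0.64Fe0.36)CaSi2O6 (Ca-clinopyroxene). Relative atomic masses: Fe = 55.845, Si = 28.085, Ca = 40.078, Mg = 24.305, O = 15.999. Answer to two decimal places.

M((Mg0.64Fe0.36)CaSi2O6) = 227.901 g/mol; M(MgO) = 40.304 g/mol.
Moles MgO per formula unit = 0.64 Mg ÷ 1 = 0.6400.
MgO fraction = (0.6400 × 40.304) / 227.901 = 25.795/227.901 = 0.1132.

11.32 wt%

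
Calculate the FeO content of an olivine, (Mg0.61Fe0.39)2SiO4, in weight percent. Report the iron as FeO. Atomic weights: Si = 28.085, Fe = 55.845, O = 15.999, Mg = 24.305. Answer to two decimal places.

33.90 wt%

Formula mass = 165.292 g/mol.
0.78 Fe → 0.7800 mol FeO per formula unit; M(FeO) = 71.844, so FeO mass = 56.038 g.
56.038/165.292 × 100 = 33.90 wt%.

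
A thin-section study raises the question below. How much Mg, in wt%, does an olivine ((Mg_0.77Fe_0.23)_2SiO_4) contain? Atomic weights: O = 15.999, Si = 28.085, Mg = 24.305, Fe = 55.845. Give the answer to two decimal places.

24.12 wt%

M((Mg_0.77Fe_0.23)_2SiO_4) = 155.199 g/mol.
Mg contributes 1.54 × 24.305 = 37.430 g per mole.
37.430/155.199 = 0.2412 → 24.12%.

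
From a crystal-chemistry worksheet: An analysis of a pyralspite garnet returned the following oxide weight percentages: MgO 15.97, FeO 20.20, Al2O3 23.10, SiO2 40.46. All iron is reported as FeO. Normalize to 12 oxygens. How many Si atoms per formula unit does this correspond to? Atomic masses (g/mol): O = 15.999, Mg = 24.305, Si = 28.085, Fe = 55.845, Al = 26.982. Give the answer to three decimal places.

15.97 wt% MgO ÷ 40.304 g/mol = 0.39624 mol, giving 0.39624 Mg and 0.39624 O.
20.20 wt% FeO ÷ 71.844 g/mol = 0.28116 mol, giving 0.28116 Fe and 0.28116 O.
23.10 wt% Al2O3 ÷ 101.961 g/mol = 0.22656 mol, giving 0.45312 Al and 0.67968 O.
40.46 wt% SiO2 ÷ 60.083 g/mol = 0.67340 mol, giving 0.67340 Si and 1.34680 O.
Oxygen sums to 2.70388; scaling by 12/2.70388 = 4.43807 puts the formula on 12 O.
Si: 0.67340 × 4.43807 = 2.989 atoms per formula unit.

2.989 Si apfu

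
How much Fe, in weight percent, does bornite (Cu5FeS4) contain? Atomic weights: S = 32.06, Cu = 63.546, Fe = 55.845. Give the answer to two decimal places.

Formula mass = 5*63.546 + 1*55.845 + 4*32.06 = 501.815 g/mol, of which 55.845 g is Fe.
So Fe makes up 55.845/501.815 = 0.1113 of the mass, i.e. 11.13%.

11.13 weight percent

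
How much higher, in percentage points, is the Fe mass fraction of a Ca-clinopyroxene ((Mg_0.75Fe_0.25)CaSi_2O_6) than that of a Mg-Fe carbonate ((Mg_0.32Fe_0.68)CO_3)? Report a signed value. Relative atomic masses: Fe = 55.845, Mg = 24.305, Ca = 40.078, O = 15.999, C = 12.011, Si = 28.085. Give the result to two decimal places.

-29.69 percentage points

First mineral: 13.961 g Fe in 224.432 g formula = 6.22 wt% Fe.
Second mineral: 37.975 g Fe in 105.760 g formula = 35.91 wt% Fe.
6.22% − 35.91% gives a difference of -29.69 percentage points.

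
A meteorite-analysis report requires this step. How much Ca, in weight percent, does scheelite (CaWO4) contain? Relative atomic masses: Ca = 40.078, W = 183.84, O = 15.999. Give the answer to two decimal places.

13.92 weight percent

M(CaWO4) = 287.914 g/mol.
Ca contributes 1 × 40.078 = 40.078 g per mole.
40.078/287.914 = 0.1392 → 13.92%.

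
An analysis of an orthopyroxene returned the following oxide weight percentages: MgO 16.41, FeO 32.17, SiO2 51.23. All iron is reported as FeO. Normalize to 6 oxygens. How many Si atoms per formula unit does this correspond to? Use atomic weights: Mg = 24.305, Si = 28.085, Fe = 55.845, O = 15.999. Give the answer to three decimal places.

1.998 Si apfu

MgO (M=40.304): mol = 0.40716; Mg = 0.40716, O = 0.40716.
FeO (M=71.844): mol = 0.44778; Fe = 0.44778, O = 0.44778.
SiO2 (M=60.083): mol = 0.85265; Si = 0.85265, O = 1.70530.
ΣO = 2.56024; factor = 6/ΣO = 2.34353.
Si apfu = 0.85265 × 2.34353 = 1.998.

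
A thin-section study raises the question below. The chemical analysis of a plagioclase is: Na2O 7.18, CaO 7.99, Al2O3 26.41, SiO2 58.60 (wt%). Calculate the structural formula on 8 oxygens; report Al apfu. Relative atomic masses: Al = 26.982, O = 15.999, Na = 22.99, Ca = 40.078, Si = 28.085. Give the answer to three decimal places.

Na2O: 7.18/61.979 = 0.11585 mol → 0.23170 mol Na, 0.11585 mol O.
CaO: 7.99/56.077 = 0.14248 mol → 0.14248 mol Ca, 0.14248 mol O.
Al2O3: 26.41/101.961 = 0.25902 mol → 0.51804 mol Al, 0.77706 mol O.
SiO2: 58.60/60.083 = 0.97532 mol → 0.97532 mol Si, 1.95064 mol O.
Total oxygen = 2.98603 mol. Normalization factor = 8/2.98603 = 2.67914.
Al per 8 O = 0.51804 × 2.67914 = 1.388.

1.388 Al apfu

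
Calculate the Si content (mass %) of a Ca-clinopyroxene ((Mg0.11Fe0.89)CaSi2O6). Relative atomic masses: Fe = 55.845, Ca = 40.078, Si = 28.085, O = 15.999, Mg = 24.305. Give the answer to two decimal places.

Molar mass of (Mg0.11Fe0.89)CaSi2O6: 0.11·24.305 + 0.89·55.845 + 1·40.078 + 2·28.085 + 6·15.999 = 244.618 g/mol.
Mass of Si per formula unit: 2 × 28.085 = 56.170 g.
Weight fraction Si = 56.170 / 244.618 = 0.2296.

22.96 mass %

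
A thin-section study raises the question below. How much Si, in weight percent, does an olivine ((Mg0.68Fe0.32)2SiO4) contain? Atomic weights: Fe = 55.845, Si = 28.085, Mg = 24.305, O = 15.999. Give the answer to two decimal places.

Formula mass = 1.36·24.305 + 0.64·55.845 + 1·28.085 + 4·15.999 = 160.877 g/mol, of which 28.085 g is Si.
So Si makes up 28.085/160.877 = 0.1746 of the mass, i.e. 17.46%.

17.46 weight percent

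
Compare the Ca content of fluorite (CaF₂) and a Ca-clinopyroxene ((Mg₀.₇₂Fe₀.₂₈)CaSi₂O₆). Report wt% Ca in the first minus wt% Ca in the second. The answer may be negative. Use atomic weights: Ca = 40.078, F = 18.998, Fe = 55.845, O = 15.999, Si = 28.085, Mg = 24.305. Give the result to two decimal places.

First mineral: 40.078 g Ca in 78.074 g formula = 51.33 wt% Ca.
Second mineral: 40.078 g Ca in 225.378 g formula = 17.78 wt% Ca.
51.33% − 17.78% gives a difference of 33.55 percentage points.

33.55 percentage points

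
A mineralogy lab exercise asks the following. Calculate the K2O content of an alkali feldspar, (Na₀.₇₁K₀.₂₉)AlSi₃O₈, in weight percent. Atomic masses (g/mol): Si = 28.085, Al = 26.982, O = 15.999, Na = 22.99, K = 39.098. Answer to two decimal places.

5.12 wt%

Formula mass = 266.890 g/mol.
0.29 K → 0.1450 mol K2O per formula unit; M(K2O) = 94.195, so K2O mass = 13.658 g.
13.658/266.890 × 100 = 5.12 wt%.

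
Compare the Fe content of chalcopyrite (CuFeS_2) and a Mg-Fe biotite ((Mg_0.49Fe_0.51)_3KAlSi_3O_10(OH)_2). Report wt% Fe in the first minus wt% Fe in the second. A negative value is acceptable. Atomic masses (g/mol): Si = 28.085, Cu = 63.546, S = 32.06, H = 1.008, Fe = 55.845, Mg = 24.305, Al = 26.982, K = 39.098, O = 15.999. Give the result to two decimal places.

Fe in CuFeS_2: molar mass 183.511 g/mol; 1×55.845 = 55.845 g → 30.43 wt%.
Fe in (Mg_0.49Fe_0.51)_3KAlSi_3O_10(OH)_2: molar mass 465.510 g/mol; 1.53×55.845 = 85.443 g → 18.35 wt%.
Difference = 30.43 − 18.35 = 12.08 percentage points.

12.08 percentage points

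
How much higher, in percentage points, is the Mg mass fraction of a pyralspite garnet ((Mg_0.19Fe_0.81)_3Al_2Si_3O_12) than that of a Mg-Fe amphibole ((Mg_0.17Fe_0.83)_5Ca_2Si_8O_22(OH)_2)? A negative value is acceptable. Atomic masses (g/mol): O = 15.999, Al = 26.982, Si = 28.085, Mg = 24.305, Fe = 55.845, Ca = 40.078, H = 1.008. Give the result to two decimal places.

0.70 percentage points

First mineral: 13.854 g Mg in 479.764 g formula = 2.89 wt% Mg.
Second mineral: 20.659 g Mg in 943.244 g formula = 2.19 wt% Mg.
2.89% − 2.19% gives a difference of 0.70 percentage points.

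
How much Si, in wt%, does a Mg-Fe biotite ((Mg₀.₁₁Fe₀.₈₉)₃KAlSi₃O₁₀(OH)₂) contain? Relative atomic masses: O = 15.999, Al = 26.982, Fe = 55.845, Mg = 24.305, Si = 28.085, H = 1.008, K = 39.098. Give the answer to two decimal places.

Formula mass = 0.33*24.305 + 2.67*55.845 + 1*39.098 + 1*26.982 + 3*28.085 + 12*15.999 + 2*1.008 = 501.466 g/mol, of which 84.255 g is Si.
So Si makes up 84.255/501.466 = 0.1680 of the mass, i.e. 16.80%.

16.80 wt%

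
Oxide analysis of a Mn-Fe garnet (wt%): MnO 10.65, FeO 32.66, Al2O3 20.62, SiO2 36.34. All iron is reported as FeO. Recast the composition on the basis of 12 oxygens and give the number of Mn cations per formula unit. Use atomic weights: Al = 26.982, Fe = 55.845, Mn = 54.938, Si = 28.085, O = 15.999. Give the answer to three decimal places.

0.744 Mn apfu

10.65 wt% MnO ÷ 70.937 g/mol = 0.15013 mol, giving 0.15013 Mn and 0.15013 O.
32.66 wt% FeO ÷ 71.844 g/mol = 0.45460 mol, giving 0.45460 Fe and 0.45460 O.
20.62 wt% Al2O3 ÷ 101.961 g/mol = 0.20223 mol, giving 0.40446 Al and 0.60669 O.
36.34 wt% SiO2 ÷ 60.083 g/mol = 0.60483 mol, giving 0.60483 Si and 1.20966 O.
Oxygen sums to 2.42108; scaling by 12/2.42108 = 4.95647 puts the formula on 12 O.
Mn: 0.15013 × 4.95647 = 0.744 atoms per formula unit.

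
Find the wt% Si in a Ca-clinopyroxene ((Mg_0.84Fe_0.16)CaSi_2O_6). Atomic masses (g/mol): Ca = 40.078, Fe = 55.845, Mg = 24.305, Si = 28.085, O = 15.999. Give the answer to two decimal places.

Formula mass = 0.84·24.305 + 0.16·55.845 + 1·40.078 + 2·28.085 + 6·15.999 = 221.593 g/mol, of which 56.170 g is Si.
So Si makes up 56.170/221.593 = 0.2535 of the mass, i.e. 25.35%.

25.35 weight percent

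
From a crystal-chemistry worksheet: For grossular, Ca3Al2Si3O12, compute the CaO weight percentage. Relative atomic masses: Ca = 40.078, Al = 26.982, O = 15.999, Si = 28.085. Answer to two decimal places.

37.35 wt%

Molar mass of Ca3Al2Si3O12 = 3·40.078 + 2·26.982 + 3·28.085 + 12·15.999 = 450.441 g/mol.
Each formula unit contains 3 Ca, equivalent to 3/1 = 3.0000 mol CaO.
M(CaO) = 1×40.078 + 1×15.999 = 56.077 g/mol.
Mass of CaO per formula unit = 3.0000 × 56.077 = 168.231 g.
CaO wt% = 168.231 / 450.441 × 100 = 37.35%.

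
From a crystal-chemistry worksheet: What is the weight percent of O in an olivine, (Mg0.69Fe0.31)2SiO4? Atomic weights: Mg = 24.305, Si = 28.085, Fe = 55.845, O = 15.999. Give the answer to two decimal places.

M((Mg0.69Fe0.31)2SiO4) = 160.246 g/mol.
O contributes 4 × 15.999 = 63.996 g per mole.
63.996/160.246 = 0.3994 → 39.94%.

39.94 mass %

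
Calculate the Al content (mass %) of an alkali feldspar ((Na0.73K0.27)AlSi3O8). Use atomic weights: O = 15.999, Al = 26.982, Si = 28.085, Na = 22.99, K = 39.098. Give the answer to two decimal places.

M((Na0.73K0.27)AlSi3O8) = 266.568 g/mol.
Al contributes 1 × 26.982 = 26.982 g per mole.
26.982/266.568 = 0.1012 → 10.12%.

10.12 mass %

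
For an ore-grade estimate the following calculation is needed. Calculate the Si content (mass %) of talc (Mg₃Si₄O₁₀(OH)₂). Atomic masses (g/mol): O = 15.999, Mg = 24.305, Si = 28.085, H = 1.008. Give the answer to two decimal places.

29.62 mass %

Molar mass of Mg₃Si₄O₁₀(OH)₂: 3*24.305 + 4*28.085 + 12*15.999 + 2*1.008 = 379.259 g/mol.
Mass of Si per formula unit: 4 × 28.085 = 112.340 g.
Weight fraction Si = 112.340 / 379.259 = 0.2962.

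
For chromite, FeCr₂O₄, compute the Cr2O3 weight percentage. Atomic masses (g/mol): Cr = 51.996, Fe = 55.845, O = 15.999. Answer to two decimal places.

M(FeCr₂O₄) = 223.833 g/mol; M(Cr2O3) = 151.989 g/mol.
Moles Cr2O3 per formula unit = 2 Cr ÷ 2 = 1.0000.
Cr2O3 fraction = (1.0000 × 151.989) / 223.833 = 151.989/223.833 = 0.6790.

67.90 wt%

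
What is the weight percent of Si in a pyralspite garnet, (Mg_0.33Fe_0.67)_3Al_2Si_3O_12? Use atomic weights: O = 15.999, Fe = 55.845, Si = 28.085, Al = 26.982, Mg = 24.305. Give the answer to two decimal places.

Formula mass = 0.99·24.305 + 2.01·55.845 + 2·26.982 + 3·28.085 + 12·15.999 = 466.517 g/mol, of which 84.255 g is Si.
So Si makes up 84.255/466.517 = 0.1806 of the mass, i.e. 18.06%.

18.06 wt%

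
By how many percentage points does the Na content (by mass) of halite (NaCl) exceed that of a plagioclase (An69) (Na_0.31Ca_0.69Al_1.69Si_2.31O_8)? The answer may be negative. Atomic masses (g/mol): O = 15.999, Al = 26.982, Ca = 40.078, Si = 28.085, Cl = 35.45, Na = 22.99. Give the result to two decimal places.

36.73 percentage points

Na in NaCl: molar mass 58.440 g/mol; 1×22.99 = 22.990 g → 39.34 wt%.
Na in Na_0.31Ca_0.69Al_1.69Si_2.31O_8: molar mass 273.249 g/mol; 0.31×22.99 = 7.127 g → 2.61 wt%.
Difference = 39.34 − 2.61 = 36.73 percentage points.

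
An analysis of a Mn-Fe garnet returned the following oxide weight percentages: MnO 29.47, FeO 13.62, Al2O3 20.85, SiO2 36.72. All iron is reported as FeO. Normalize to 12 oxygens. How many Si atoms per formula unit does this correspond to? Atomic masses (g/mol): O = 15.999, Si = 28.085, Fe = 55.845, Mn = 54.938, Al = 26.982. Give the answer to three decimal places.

MnO (M=70.937): mol = 0.41544; Mn = 0.41544, O = 0.41544.
FeO (M=71.844): mol = 0.18958; Fe = 0.18958, O = 0.18958.
Al2O3 (M=101.961): mol = 0.20449; Al = 0.40898, O = 0.61347.
SiO2 (M=60.083): mol = 0.61115; Si = 0.61115, O = 1.22230.
ΣO = 2.44079; factor = 12/ΣO = 4.91644.
Si apfu = 0.61115 × 4.91644 = 3.005.

3.005 Si apfu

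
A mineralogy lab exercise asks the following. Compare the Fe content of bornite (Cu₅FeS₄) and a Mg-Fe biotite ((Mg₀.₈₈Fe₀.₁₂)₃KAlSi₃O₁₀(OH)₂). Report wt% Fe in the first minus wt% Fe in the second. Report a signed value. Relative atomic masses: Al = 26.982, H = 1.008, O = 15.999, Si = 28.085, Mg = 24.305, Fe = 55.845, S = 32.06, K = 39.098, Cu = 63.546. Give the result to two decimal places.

6.44 percentage points

M(Cu₅FeS₄) = 501.815 g/mol, so wt% Fe = 55.845/501.815 × 100 = 11.13%.
M((Mg₀.₈₈Fe₀.₁₂)₃KAlSi₃O₁₀(OH)₂) = 428.608 g/mol, so wt% Fe = 20.104/428.608 × 100 = 4.69%.
11.13 − 4.69 = 6.44 pp.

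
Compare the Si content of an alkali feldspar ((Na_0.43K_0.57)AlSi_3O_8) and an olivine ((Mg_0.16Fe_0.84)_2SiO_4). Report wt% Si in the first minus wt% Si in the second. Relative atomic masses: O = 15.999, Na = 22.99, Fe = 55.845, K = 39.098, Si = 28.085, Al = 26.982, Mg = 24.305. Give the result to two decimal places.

Si in (Na_0.43K_0.57)AlSi_3O_8: molar mass 271.401 g/mol; 3×28.085 = 84.255 g → 31.04 wt%.
Si in (Mg_0.16Fe_0.84)_2SiO_4: molar mass 193.678 g/mol; 1×28.085 = 28.085 g → 14.50 wt%.
Difference = 31.04 − 14.50 = 16.54 percentage points.

16.54 percentage points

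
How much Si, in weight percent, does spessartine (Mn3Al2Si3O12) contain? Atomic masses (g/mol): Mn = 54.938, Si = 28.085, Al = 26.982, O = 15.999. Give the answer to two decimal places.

17.02 weight percent

Molar mass of Mn3Al2Si3O12: 3·54.938 + 2·26.982 + 3·28.085 + 12·15.999 = 495.021 g/mol.
Mass of Si per formula unit: 3 × 28.085 = 84.255 g.
Weight fraction Si = 84.255 / 495.021 = 0.1702.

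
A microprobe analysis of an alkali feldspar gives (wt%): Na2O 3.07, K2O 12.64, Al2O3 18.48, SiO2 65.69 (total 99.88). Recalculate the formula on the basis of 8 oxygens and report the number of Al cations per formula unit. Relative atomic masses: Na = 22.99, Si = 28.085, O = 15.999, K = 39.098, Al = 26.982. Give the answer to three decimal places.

0.995 Al apfu

Na2O (M=61.979): mol = 0.04953; Na = 0.09906, O = 0.04953.
K2O (M=94.195): mol = 0.13419; K = 0.26838, O = 0.13419.
Al2O3 (M=101.961): mol = 0.18125; Al = 0.36250, O = 0.54375.
SiO2 (M=60.083): mol = 1.09332; Si = 1.09332, O = 2.18664.
ΣO = 2.91411; factor = 8/ΣO = 2.74526.
Al apfu = 0.36250 × 2.74526 = 0.995.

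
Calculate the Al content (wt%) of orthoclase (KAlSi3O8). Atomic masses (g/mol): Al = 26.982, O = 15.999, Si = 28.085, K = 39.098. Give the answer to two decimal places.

9.69 wt%

M(KAlSi3O8) = 278.327 g/mol.
Al contributes 1 × 26.982 = 26.982 g per mole.
26.982/278.327 = 0.0969 → 9.69%.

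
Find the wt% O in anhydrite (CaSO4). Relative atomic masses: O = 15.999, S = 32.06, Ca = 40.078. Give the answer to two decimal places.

Molar mass of CaSO4: 1*40.078 + 1*32.06 + 4*15.999 = 136.134 g/mol.
Mass of O per formula unit: 4 × 15.999 = 63.996 g.
Weight fraction O = 63.996 / 136.134 = 0.4701.

47.01 wt%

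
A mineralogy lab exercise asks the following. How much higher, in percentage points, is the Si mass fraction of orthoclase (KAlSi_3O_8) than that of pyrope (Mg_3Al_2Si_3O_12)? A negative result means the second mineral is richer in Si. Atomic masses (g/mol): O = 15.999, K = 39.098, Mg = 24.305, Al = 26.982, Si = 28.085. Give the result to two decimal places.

9.37 percentage points

First mineral: 84.255 g Si in 278.327 g formula = 30.27 wt% Si.
Second mineral: 84.255 g Si in 403.122 g formula = 20.90 wt% Si.
30.27% − 20.90% gives a difference of 9.37 percentage points.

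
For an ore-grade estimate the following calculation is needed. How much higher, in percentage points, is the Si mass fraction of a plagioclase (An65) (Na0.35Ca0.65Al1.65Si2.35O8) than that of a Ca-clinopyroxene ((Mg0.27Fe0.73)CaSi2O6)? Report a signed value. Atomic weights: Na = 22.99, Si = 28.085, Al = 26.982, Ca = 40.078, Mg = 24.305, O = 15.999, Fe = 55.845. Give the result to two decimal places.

0.76 percentage points

First mineral: 66.000 g Si in 272.609 g formula = 24.21 wt% Si.
Second mineral: 56.170 g Si in 239.571 g formula = 23.45 wt% Si.
24.21% − 23.45% gives a difference of 0.76 percentage points.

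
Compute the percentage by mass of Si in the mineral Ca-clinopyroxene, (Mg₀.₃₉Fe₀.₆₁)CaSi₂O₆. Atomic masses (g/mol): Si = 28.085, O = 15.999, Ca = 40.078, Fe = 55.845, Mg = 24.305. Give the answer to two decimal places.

Molar mass of (Mg₀.₃₉Fe₀.₆₁)CaSi₂O₆: 0.39×24.305 + 0.61×55.845 + 1×40.078 + 2×28.085 + 6×15.999 = 235.786 g/mol.
Mass of Si per formula unit: 2 × 28.085 = 56.170 g.
Weight fraction Si = 56.170 / 235.786 = 0.2382.

23.82 mass %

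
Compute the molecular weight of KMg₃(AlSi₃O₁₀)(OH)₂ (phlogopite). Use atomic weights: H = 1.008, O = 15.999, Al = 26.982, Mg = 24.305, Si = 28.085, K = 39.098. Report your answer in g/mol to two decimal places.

K: 1 × 39.098 = 39.0980
Mg: 3 × 24.305 = 72.9150
Al: 1 × 26.982 = 26.9820
Si: 3 × 28.085 = 84.2550
O: 12 × 15.999 = 191.9880
H: 2 × 1.008 = 2.0160
Summing the contributions gives the formula mass.

417.25 g/mol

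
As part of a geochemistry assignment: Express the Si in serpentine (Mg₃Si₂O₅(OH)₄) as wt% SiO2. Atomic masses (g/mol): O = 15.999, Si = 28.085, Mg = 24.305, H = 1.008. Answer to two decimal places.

43.36 wt%

M(Mg₃Si₂O₅(OH)₄) = 277.108 g/mol; M(SiO2) = 60.083 g/mol.
Moles SiO2 per formula unit = 2 Si ÷ 1 = 2.0000.
SiO2 fraction = (2.0000 × 60.083) / 277.108 = 120.166/277.108 = 0.4336.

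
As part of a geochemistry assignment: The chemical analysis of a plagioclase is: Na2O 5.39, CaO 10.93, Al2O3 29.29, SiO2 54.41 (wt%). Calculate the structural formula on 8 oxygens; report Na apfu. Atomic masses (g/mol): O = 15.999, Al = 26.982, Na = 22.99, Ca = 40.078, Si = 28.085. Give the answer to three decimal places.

0.471 Na apfu

Na2O (M=61.979): mol = 0.08696; Na = 0.17392, O = 0.08696.
CaO (M=56.077): mol = 0.19491; Ca = 0.19491, O = 0.19491.
Al2O3 (M=101.961): mol = 0.28727; Al = 0.57454, O = 0.86181.
SiO2 (M=60.083): mol = 0.90558; Si = 0.90558, O = 1.81116.
ΣO = 2.95484; factor = 8/ΣO = 2.70742.
Na apfu = 0.17392 × 2.70742 = 0.471.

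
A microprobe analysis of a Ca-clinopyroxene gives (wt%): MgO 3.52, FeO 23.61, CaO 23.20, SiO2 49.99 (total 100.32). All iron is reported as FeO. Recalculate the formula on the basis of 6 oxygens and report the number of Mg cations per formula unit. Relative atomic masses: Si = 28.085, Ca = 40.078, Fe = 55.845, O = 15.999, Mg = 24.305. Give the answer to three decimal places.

0.210 Mg apfu

MgO: 3.52/40.304 = 0.08734 mol → 0.08734 mol Mg, 0.08734 mol O.
FeO: 23.61/71.844 = 0.32863 mol → 0.32863 mol Fe, 0.32863 mol O.
CaO: 23.20/56.077 = 0.41372 mol → 0.41372 mol Ca, 0.41372 mol O.
SiO2: 49.99/60.083 = 0.83202 mol → 0.83202 mol Si, 1.66404 mol O.
Total oxygen = 2.49373 mol. Normalization factor = 6/2.49373 = 2.40603.
Mg per 6 O = 0.08734 × 2.40603 = 0.210.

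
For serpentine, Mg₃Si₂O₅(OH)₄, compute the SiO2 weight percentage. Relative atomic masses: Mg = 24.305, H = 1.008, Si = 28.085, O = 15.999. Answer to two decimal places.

Molar mass of Mg₃Si₂O₅(OH)₄ = 3*24.305 + 2*28.085 + 9*15.999 + 4*1.008 = 277.108 g/mol.
Each formula unit contains 2 Si, equivalent to 2/1 = 2.0000 mol SiO2.
M(SiO2) = 1×28.085 + 2×15.999 = 60.083 g/mol.
Mass of SiO2 per formula unit = 2.0000 × 60.083 = 120.166 g.
SiO2 wt% = 120.166 / 277.108 × 100 = 43.36%.

43.36 wt%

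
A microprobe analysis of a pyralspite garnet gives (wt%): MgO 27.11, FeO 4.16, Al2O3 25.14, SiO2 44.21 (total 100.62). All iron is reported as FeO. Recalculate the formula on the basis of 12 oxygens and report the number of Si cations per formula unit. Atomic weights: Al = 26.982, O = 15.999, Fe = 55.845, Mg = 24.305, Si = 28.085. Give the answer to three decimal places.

3.001 Si apfu

MgO (M=40.304): mol = 0.67264; Mg = 0.67264, O = 0.67264.
FeO (M=71.844): mol = 0.05790; Fe = 0.05790, O = 0.05790.
Al2O3 (M=101.961): mol = 0.24656; Al = 0.49312, O = 0.73968.
SiO2 (M=60.083): mol = 0.73582; Si = 0.73582, O = 1.47164.
ΣO = 2.94186; factor = 12/ΣO = 4.07905.
Si apfu = 0.73582 × 4.07905 = 3.001.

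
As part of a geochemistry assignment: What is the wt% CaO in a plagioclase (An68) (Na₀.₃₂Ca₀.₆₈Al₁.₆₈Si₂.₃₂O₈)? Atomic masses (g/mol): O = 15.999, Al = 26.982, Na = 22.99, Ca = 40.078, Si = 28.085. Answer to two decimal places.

13.96 wt%

Formula mass = 273.089 g/mol.
0.68 Ca → 0.6800 mol CaO per formula unit; M(CaO) = 56.077, so CaO mass = 38.132 g.
38.132/273.089 × 100 = 13.96 wt%.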